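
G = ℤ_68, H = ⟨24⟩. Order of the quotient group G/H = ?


|⟨24⟩| = n / gcd(24, 68) = 68 / 4 = 17
H is normal (ℤ_68 is abelian).
|G/H| = |G| / |H| = 68 / 17 = 4

|G/H| = 4


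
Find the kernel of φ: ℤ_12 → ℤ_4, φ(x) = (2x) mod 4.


Kernel = preimage of identity
ker(φ) = {x ∈ ℤ_12 : 2x ≡ 0 (mod 4)}. Since 4 | 12, φ is well-defined. The kernel is the cyclic subgroup ⟨2⟩ of ℤ_12 (order 6), i.e. {0, 2, 4, 6, 8, 10}

ker(φ) = {0, 2, 4, 6, 8, 10}


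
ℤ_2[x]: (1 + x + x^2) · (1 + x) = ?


Expand and collect like terms; reduce coefficients mod 2:
x^0: 1·1 = 1 ≡ 1 (mod 2)
x^1: 1·1 + 1·1 = 2 ≡ 0 (mod 2)
x^2: 1·1 + 1·1 = 2 ≡ 0 (mod 2)
x^3: 1·1 = 1 ≡ 1 (mod 2)
Result: 1 + x^3

f · g = 1 + x^3


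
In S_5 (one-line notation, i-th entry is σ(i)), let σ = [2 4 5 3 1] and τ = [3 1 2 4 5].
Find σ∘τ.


σ∘τ: apply τ first, then σ
1 →τ 3 →σ 5
2 →τ 1 →σ 2
3 →τ 2 →σ 4
4 →τ 4 →σ 3
5 →τ 5 →σ 1

σ∘τ = [5 2 4 3 1]


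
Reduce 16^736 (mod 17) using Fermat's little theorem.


Fermat's little theorem: if p is prime and gcd(a,p)=1, then a^(p-1) ≡ 1 (mod p)
p = 17 is prime, gcd(16,17) = 1
Reduce exponent: 736 mod 16 = 0
So 16^736 ≡ 16^0 (mod 17)
16^0 = 1

16^736 ≡ 1 (mod 17)


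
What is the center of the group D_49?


Z(G) = {g ∈ G | gx = xg for all x ∈ G}
For odd n, Z(D_n) = {e}: no nontrivial rotation commutes with all reflections

Z(D_49) = {e}


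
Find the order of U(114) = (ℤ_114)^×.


U(n) is the group of units mod n; |U(n)| = φ(n)
|U(114)| = φ(114) = 36

|U(114) = (ℤ_114)^×| = 36


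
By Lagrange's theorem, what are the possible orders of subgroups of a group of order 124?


Lagrange's theorem: |H| divides |G|
|G| = 124
Divisors of 124: 1, 2, 4, 31, 62, 124

Possible subgroup orders: {1, 2, 4, 31, 62, 124}


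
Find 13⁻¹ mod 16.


Use the extended Euclidean algorithm to write 1 = 13·s + 16·t; then s mod 16 is the inverse.
Euclidean algorithm:
  13 = 0·16 + 13
  16 = 1·13 + 3
  13 = 4·3 + 1
  3 = 3·1 + 0
gcd(13,16) = 1
Back-substitution gives: 13·(5) + 16·(-4) = 1
So 13⁻¹ ≡ 5 ≡ 5 (mod 16)
Check: 13 × 5 = 65 ≡ 1 (mod 16) ✓

13⁻¹ ≡ 5 (mod 16)


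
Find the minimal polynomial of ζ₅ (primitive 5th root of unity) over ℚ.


ζ₅ is a root of Φ₅(x) = x⁴ + x³ + x² + x + 1, irreducible over ℚ

Minimal polynomial: x⁴ + x³ + x² + x + 1


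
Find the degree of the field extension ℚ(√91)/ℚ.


√91 has minimal polynomial x² - 91 (irreducible over ℚ since 91 is squarefree)

[ℚ(√91)/ℚ] = 2


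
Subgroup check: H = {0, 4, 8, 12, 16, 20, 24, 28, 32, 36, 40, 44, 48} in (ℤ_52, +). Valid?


Subgroup test for H = {0, 4, 8, 12, 16, 20, 24, 28, 32, 36, 40, 44, 48} in (ℤ_52, +):
(1) 0 ∈ H? Yes
(2) Closure: for all a,b ∈ H, (a+b) mod 52 ∈ H? Yes
(3) Inverses: for all a ∈ H, -a mod 52 ∈ H? Yes

Yes, H is a subgroup of ℤ_52


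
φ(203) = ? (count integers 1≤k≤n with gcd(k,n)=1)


Factor n: 203 = 7 × 29
φ(n) = n · ∏(1 - 1/p) over distinct primes p | n
φ(203) = 203 · (1 - 1/7) · (1 - 1/29) = 168

φ(203) = 168


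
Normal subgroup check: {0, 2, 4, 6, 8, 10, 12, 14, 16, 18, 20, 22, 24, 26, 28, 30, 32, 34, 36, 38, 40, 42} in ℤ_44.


H = {0, 2, 4, 6, 8, 10, 12, 14, 16, 18, 20, 22, 24, 26, 28, 30, 32, 34, 36, 38, 40, 42} in ℤ_44
ℤ_44 is abelian; every subgroup of an abelian group is normal

Yes, normal subgroup


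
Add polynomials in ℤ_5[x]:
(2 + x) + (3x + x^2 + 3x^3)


Add coefficients mod 5:
x^0: 2 + 0 = 2 (mod 5)
x^1: 1 + 3 = 4 (mod 5)
x^2: 0 + 1 = 1 (mod 5)
x^3: 0 + 3 = 3 (mod 5)
Result: 2 + 4x + x^2 + 3x^3

f + g = 2 + 4x + x^2 + 3x^3


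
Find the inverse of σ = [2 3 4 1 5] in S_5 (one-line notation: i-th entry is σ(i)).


To find σ⁻¹, swap domain and range:
σ(1) = 2 → σ⁻¹(2) = 1
σ(2) = 3 → σ⁻¹(3) = 2
σ(3) = 4 → σ⁻¹(4) = 3
σ(4) = 1 → σ⁻¹(1) = 4
σ(5) = 5 → σ⁻¹(5) = 5

σ⁻¹ = [4 1 2 3 5]


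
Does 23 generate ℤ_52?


g generates ℤ_n iff gcd(g, n) = 1
gcd(23, 52) = 1
Since gcd = 1, 23 is a generator.

Yes, 23 generates ℤ_52


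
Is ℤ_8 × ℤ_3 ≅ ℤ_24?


Comparing ℤ_8 × ℤ_3 and ℤ_24:
gcd(8,3) = 1, so ℤ_8 × ℤ_3 ≅ ℤ_24 (CRT)

Yes, ℤ_8 × ℤ_3 ≅ ℤ_24


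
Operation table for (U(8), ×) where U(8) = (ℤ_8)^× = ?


Elements: {1, 3, 5, 7}
Operation: multiplication mod 8
Entry (a, b) = (a × b) mod 8

Cayley table:
  | 1 | 3 | 5 | 7
1 | 1 | 3 | 5 | 7
3 | 3 | 1 | 7 | 5
5 | 5 | 7 | 1 | 3
7 | 7 | 5 | 3 | 1


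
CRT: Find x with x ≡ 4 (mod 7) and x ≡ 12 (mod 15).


m₁ = 7, m₂ = 15, gcd = 1, so CRT applies. M = m₁·m₂ = 105
Let M₁ = M/m₁ = 15, M₂ = M/m₂ = 7
Find y₁ ≡ M₁⁻¹ (mod m₁): 15⁻¹ ≡ 1 (mod 7)
Find y₂ ≡ M₂⁻¹ (mod m₂): 7⁻¹ ≡ 13 (mod 15)
x = a₁·M₁·y₁ + a₂·M₂·y₂ = 4·15·1 + 12·7·13 = 1152
Reduce mod 105: x ≡ 102
Check: 102 mod 7 = 4 ✓, 102 mod 15 = 12 ✓

x ≡ 102 (mod 105)


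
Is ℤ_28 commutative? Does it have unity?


ℤ_28 is a commutative ring with unity 1; 28 = 2×14 is composite, so 2·14 ≡ 0 gives zero divisors (not an integral domain)
Commutative: Yes
Integral domain: No
Has unity: Yes

ℤ_28: Commutative=Yes, Unity=Yes


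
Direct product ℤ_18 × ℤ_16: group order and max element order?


|ℤ_18 × ℤ_16| = 18 × 16 = 288
Max element order = lcm(18,16) = 144
Cyclic? No (gcd=2)

|ℤ_18×ℤ_16| = 288, max element order = 144


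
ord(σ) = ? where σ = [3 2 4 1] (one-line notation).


Cycle decomposition: (1 3 4)
Cycle lengths: 3
Order = lcm(3) = 3

ord(σ) = 3


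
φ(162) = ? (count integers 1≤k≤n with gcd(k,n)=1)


Factor n: 162 = 2 × 3^4
φ(n) = n · ∏(1 - 1/p) over distinct primes p | n
φ(162) = 162 · (1 - 1/2) · (1 - 1/3) = 54

φ(162) = 54


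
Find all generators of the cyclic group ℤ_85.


g generates ℤ_n iff gcd(g,n) = 1
Prime factors of 85: 5, 17
Generators are g ∈ {1,...,84} not divisible by any of these primes.
Generators: {1, 2, 3, 4, 6, 7, 8, 9, 11, 12, 13, 14, 16, 18, 19, 21, 22, 23, 24, 26, 27, 28, 29, 31, 32, 33, 36, 37, 38, 39, 41, 42, 43, 44, 46, 47, 48, 49, 52, 53, 54, 56, 57, 58, 59, 61, 62, 63, 64, 66, 67, 69, 71, 72, 73, 74, 76, 77, 78, 79, 81, 82, 83, 84}
Number of generators = φ(85) = 64

Generators of ℤ_85 = {1, 2, 3, 4, 6, 7, 8, 9, 11, 12, 13, 14, 16, 18, 19, 21, 22, 23, 24, 26, 27, 28, 29, 31, 32, 33, 36, 37, 38, 39, 41, 42, 43, 44, 46, 47, 48, 49, 52, 53, 54, 56, 57, 58, 59, 61, 62, 63, 64, 66, 67, 69, 71, 72, 73, 74, 76, 77, 78, 79, 81, 82, 83, 84}


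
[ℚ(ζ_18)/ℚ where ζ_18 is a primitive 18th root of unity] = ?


[ℚ(ζ_n):ℚ] = deg Φ_n(x) = φ(n). Here φ(18) = 6

[ℚ(ζ_18)/ℚ where ζ_18 is a primitive 18th root of unity] = 6


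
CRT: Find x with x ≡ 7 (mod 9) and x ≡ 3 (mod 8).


m₁ = 9, m₂ = 8, gcd = 1, so CRT applies. M = m₁·m₂ = 72
Let M₁ = M/m₁ = 8, M₂ = M/m₂ = 9
Find y₁ ≡ M₁⁻¹ (mod m₁): 8⁻¹ ≡ 8 (mod 9)
Find y₂ ≡ M₂⁻¹ (mod m₂): 9⁻¹ ≡ 1 (mod 8)
x = a₁·M₁·y₁ + a₂·M₂·y₂ = 7·8·8 + 3·9·1 = 475
Reduce mod 72: x ≡ 43
Check: 43 mod 9 = 7 ✓, 43 mod 8 = 3 ✓

x ≡ 43 (mod 72)


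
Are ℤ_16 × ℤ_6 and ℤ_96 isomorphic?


Comparing ℤ_16 × ℤ_6 and ℤ_96:
gcd(16,6) = 2 ≠ 1. Max element order in ℤ_16×ℤ_6 is lcm(16,6) = 48 < 96, so it has no element of order 96

No, ℤ_16 × ℤ_6 ≇ ℤ_96


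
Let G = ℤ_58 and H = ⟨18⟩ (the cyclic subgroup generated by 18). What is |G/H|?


|⟨18⟩| = n / gcd(18, 58) = 58 / 2 = 29
H is normal (ℤ_58 is abelian).
|G/H| = |G| / |H| = 58 / 29 = 2

|G/H| = 2


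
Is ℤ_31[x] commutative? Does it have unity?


ℤ_31 is a field (n prime), so ℤ_31[x] is a commutative integral domain with unity
Commutative: Yes
Integral domain: Yes
Has unity: Yes

ℤ_31[x]: Commutative=Yes, Unity=Yes


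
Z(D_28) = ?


Z(G) = {g ∈ G | gx = xg for all x ∈ G}
For even n, Z(D_n) = {e, r^(n/2)}: the 180° rotation r^14 commutes with every reflection and rotation

Z(D_28) = {e, r^14}


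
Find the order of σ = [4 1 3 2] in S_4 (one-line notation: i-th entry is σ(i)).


Cycle decomposition: (1 4 2)
Cycle lengths: 3
Order = lcm(3) = 3

ord(σ) = 3


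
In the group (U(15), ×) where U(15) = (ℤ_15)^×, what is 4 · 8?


Operation: multiplication mod 15
4 · 8 = (a × b) mod 15 with a = 4, b = 8

4 · 8 = 2


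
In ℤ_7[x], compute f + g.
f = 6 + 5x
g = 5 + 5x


Add coefficients mod 7:
x^0: 6 + 5 = 4 (mod 7)
x^1: 5 + 5 = 3 (mod 7)
Result: 4 + 3x

f + g = 4 + 3x


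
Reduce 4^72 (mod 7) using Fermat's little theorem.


Fermat's little theorem: if p is prime and gcd(a,p)=1, then a^(p-1) ≡ 1 (mod p)
p = 7 is prime, gcd(4,7) = 1
Reduce exponent: 72 mod 6 = 0
So 4^72 ≡ 4^0 (mod 7)
4^0 = 1

4^72 ≡ 1 (mod 7)


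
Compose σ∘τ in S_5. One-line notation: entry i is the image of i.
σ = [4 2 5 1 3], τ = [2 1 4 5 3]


σ∘τ: apply τ first, then σ
1 →τ 2 →σ 2
2 →τ 1 →σ 4
3 →τ 4 →σ 1
4 →τ 5 →σ 3
5 →τ 3 →σ 5

σ∘τ = [2 4 1 3 5]


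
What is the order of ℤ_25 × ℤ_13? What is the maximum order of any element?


|ℤ_25 × ℤ_13| = 25 × 13 = 325
Max element order = lcm(25,13) = 325
Cyclic? Yes (gcd=1)

|ℤ_25×ℤ_13| = 325, max element order = 325


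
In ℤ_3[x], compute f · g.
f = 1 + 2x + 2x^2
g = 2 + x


Expand and collect like terms; reduce coefficients mod 3:
x^0: 1·2 = 2 ≡ 2 (mod 3)
x^1: 1·1 + 2·2 = 5 ≡ 2 (mod 3)
x^2: 2·1 + 2·2 = 6 ≡ 0 (mod 3)
x^3: 2·1 = 2 ≡ 2 (mod 3)
Result: 2 + 2x + 2x^3

f · g = 2 + 2x + 2x^3


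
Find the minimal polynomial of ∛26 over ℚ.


∛26 satisfies x³ - 26 = 0, irreducible over ℚ (no rational root; 26 is not a perfect cube)

Minimal polynomial: x³ - 26


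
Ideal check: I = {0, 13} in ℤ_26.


Check ideal conditions for I = {0, 13} in ℤ_26:
(1) I is an additive subgroup? Yes
(2) For r ∈ ℤ_26 and a ∈ I: r·a ∈ I? Yes

Yes, I is an ideal of ℤ_26


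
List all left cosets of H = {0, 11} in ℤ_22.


H = {0, 11}, |H| = 2
Number of cosets = |G|/|H| = 22/2 = 11
0 + H = {0, 11}
1 + H = {1, 12}
2 + H = {2, 13}
3 + H = {3, 14}
4 + H = {4, 15}
5 + H = {5, 16}
6 + H = {6, 17}
7 + H = {7, 18}
8 + H = {8, 19}
9 + H = {9, 20}
10 + H = {10, 21}

Cosets: 0+H={0,11}; 1+H={1,12}; 2+H={2,13}; 3+H={3,14}; 4+H={4,15}; 5+H={5,16}; 6+H={6,17}; 7+H={7,18}; 8+H={8,19}; 9+H={9,20}; 10+H={10,21}


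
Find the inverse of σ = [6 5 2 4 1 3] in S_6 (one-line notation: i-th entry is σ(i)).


To find σ⁻¹, swap domain and range:
σ(1) = 6 → σ⁻¹(6) = 1
σ(2) = 5 → σ⁻¹(5) = 2
σ(3) = 2 → σ⁻¹(2) = 3
σ(4) = 4 → σ⁻¹(4) = 4
σ(5) = 1 → σ⁻¹(1) = 5
σ(6) = 3 → σ⁻¹(3) = 6

σ⁻¹ = [5 3 6 4 2 1]


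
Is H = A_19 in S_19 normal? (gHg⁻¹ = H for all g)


H = A_19 in S_19
A_19 has index 2 in S_19, and every subgroup of index 2 is normal

Yes, normal subgroup


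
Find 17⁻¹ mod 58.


Use the extended Euclidean algorithm to write 1 = 17·s + 58·t; then s mod 58 is the inverse.
Euclidean algorithm:
  17 = 0·58 + 17
  58 = 3·17 + 7
  17 = 2·7 + 3
  7 = 2·3 + 1
  3 = 3·1 + 0
gcd(17,58) = 1
Back-substitution gives: 17·(-17) + 58·(5) = 1
So 17⁻¹ ≡ -17 ≡ 41 (mod 58)
Check: 17 × 41 = 697 ≡ 1 (mod 58) ✓

17⁻¹ ≡ 41 (mod 58)


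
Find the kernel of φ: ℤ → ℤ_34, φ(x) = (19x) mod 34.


Kernel = preimage of identity
ker(φ) = {x ∈ ℤ : 19x ≡ 0 (mod 34)}. gcd(19,34) = 1, so 19x ≡ 0 (mod 34) ⟺ x ≡ 0 (mod 34/1 = 34). Hence ker(φ) = 34ℤ

ker(φ) = 34ℤ


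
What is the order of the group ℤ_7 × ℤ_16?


|A × B| = |A| · |B|
|ℤ_7 × ℤ_16| = 7 × 16 = 112

|ℤ_7 × ℤ_16| = 112


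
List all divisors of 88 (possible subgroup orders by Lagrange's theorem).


Lagrange's theorem: |H| divides |G|
|G| = 88
Divisors of 88: 1, 2, 4, 8, 11, 22, 44, 88

Possible subgroup orders: {1, 2, 4, 8, 11, 22, 44, 88}


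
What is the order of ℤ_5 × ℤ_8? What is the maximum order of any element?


|ℤ_5 × ℤ_8| = 5 × 8 = 40
Max element order = lcm(5,8) = 40
Cyclic? Yes (gcd=1)

|ℤ_5×ℤ_8| = 40, max element order = 40


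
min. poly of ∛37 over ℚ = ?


∛37 satisfies x³ - 37 = 0, irreducible over ℚ (no rational root; 37 is not a perfect cube)

Minimal polynomial: x³ - 37


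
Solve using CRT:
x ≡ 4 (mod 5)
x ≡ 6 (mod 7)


m₁ = 5, m₂ = 7, gcd = 1, so CRT applies. M = m₁·m₂ = 35
Let M₁ = M/m₁ = 7, M₂ = M/m₂ = 5
Find y₁ ≡ M₁⁻¹ (mod m₁): 7⁻¹ ≡ 3 (mod 5)
Find y₂ ≡ M₂⁻¹ (mod m₂): 5⁻¹ ≡ 3 (mod 7)
x = a₁·M₁·y₁ + a₂·M₂·y₂ = 4·7·3 + 6·5·3 = 174
Reduce mod 35: x ≡ 34
Check: 34 mod 5 = 4 ✓, 34 mod 7 = 6 ✓

x ≡ 34 (mod 35)


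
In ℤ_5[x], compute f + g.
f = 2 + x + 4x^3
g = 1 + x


Add coefficients mod 5:
x^0: 2 + 1 = 3 (mod 5)
x^1: 1 + 1 = 2 (mod 5)
x^2: 0 + 0 = 0 (mod 5)
x^3: 4 + 0 = 4 (mod 5)
Result: 3 + 2x + 4x^3

f + g = 3 + 2x + 4x^3


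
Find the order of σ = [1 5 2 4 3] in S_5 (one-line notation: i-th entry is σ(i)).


Cycle decomposition: (2 5 3)
Cycle lengths: 3
Order = lcm(3) = 3

ord(σ) = 3


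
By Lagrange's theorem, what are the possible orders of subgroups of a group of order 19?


Lagrange's theorem: |H| divides |G|
|G| = 19
Divisors of 19: 1, 19

Possible subgroup orders: {1, 19}


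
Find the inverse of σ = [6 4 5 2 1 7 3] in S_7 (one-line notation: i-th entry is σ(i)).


To find σ⁻¹, swap domain and range:
σ(1) = 6 → σ⁻¹(6) = 1
σ(2) = 4 → σ⁻¹(4) = 2
σ(3) = 5 → σ⁻¹(5) = 3
σ(4) = 2 → σ⁻¹(2) = 4
σ(5) = 1 → σ⁻¹(1) = 5
σ(6) = 7 → σ⁻¹(7) = 6
σ(7) = 3 → σ⁻¹(3) = 7

σ⁻¹ = [5 4 7 2 3 1 6]


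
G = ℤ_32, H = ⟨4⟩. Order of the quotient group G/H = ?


|⟨4⟩| = n / gcd(4, 32) = 32 / 4 = 8
H is normal (ℤ_32 is abelian).
|G/H| = |G| / |H| = 32 / 8 = 4

|G/H| = 4


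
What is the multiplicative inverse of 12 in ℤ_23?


Use the extended Euclidean algorithm to write 1 = 12·s + 23·t; then s mod 23 is the inverse.
Euclidean algorithm:
  12 = 0·23 + 12
  23 = 1·12 + 11
  12 = 1·11 + 1
  11 = 11·1 + 0
gcd(12,23) = 1
Back-substitution gives: 12·(2) + 23·(-1) = 1
So 12⁻¹ ≡ 2 ≡ 2 (mod 23)
Check: 12 × 2 = 24 ≡ 1 (mod 23) ✓

12⁻¹ ≡ 2 (mod 23)


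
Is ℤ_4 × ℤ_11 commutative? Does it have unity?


Direct product ring; commutative with unity (1,1); but (1,0)·(0,1) = (0,0) gives zero divisors, so not an integral domain
Commutative: Yes
Integral domain: No
Has unity: Yes

ℤ_4 × ℤ_11: Commutative=Yes, Unity=Yes


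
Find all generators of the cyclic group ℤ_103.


g generates ℤ_n iff gcd(g,n) = 1
Prime factors of 103: 103
Generators are g ∈ {1,...,102} not divisible by any of these primes.
Generators: {1, 2, 3, 4, 5, 6, 7, 8, 9, 10, 11, 12, 13, 14, 15, 16, 17, 18, 19, 20, 21, 22, 23, 24, 25, 26, 27, 28, 29, 30, 31, 32, 33, 34, 35, 36, 37, 38, 39, 40, 41, 42, 43, 44, 45, 46, 47, 48, 49, 50, 51, 52, 53, 54, 55, 56, 57, 58, 59, 60, 61, 62, 63, 64, 65, 66, 67, 68, 69, 70, 71, 72, 73, 74, 75, 76, 77, 78, 79, 80, 81, 82, 83, 84, 85, 86, 87, 88, 89, 90, 91, 92, 93, 94, 95, 96, 97, 98, 99, 100, 101, 102}
Number of generators = φ(103) = 102

Generators of ℤ_103 = {1, 2, 3, 4, 5, 6, 7, 8, 9, 10, 11, 12, 13, 14, 15, 16, 17, 18, 19, 20, 21, 22, 23, 24, 25, 26, 27, 28, 29, 30, 31, 32, 33, 34, 35, 36, 37, 38, 39, 40, 41, 42, 43, 44, 45, 46, 47, 48, 49, 50, 51, 52, 53, 54, 55, 56, 57, 58, 59, 60, 61, 62, 63, 64, 65, 66, 67, 68, 69, 70, 71, 72, 73, 74, 75, 76, 77, 78, 79, 80, 81, 82, 83, 84, 85, 86, 87, 88, 89, 90, 91, 92, 93, 94, 95, 96, 97, 98, 99, 100, 101, 102}


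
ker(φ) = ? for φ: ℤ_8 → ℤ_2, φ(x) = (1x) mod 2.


Kernel = preimage of identity
ker(φ) = {x ∈ ℤ_8 : 1x ≡ 0 (mod 2)}. Since 2 | 8, φ is well-defined. The kernel is the cyclic subgroup ⟨2⟩ of ℤ_8 (order 4), i.e. {0, 2, 4, 6}

ker(φ) = {0, 2, 4, 6}


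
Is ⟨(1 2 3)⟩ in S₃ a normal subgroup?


H = ⟨(1 2 3)⟩ in S₃
⟨(1 2 3)⟩ has order 3 and index 2 in S₃; index-2 subgroups are normal

Yes, normal subgroup


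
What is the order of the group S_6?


|S_n| = n! (number of permutations of n symbols)
|S_6| = 6! = 720

|S_6| = 720


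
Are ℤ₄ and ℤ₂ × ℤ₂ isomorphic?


Comparing ℤ₄ and ℤ₂ × ℤ₂:
ℤ₄ has an element of order 4; ℤ₂×ℤ₂ has exponent 2

No, ℤ₄ ≇ ℤ₂ × ℤ₂


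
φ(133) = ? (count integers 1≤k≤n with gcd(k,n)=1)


Factor n: 133 = 7 × 19
φ(n) = n · ∏(1 - 1/p) over distinct primes p | n
φ(133) = 133 · (1 - 1/7) · (1 - 1/19) = 108

φ(133) = 108


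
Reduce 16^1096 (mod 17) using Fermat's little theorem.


Fermat's little theorem: if p is prime and gcd(a,p)=1, then a^(p-1) ≡ 1 (mod p)
p = 17 is prime, gcd(16,17) = 1
Reduce exponent: 1096 mod 16 = 8
So 16^1096 ≡ 16^8 (mod 17)
16^8 mod 17 = 1

16^1096 ≡ 1 (mod 17)


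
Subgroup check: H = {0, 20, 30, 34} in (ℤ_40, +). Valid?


Subgroup test for H = {0, 20, 30, 34} in (ℤ_40, +):
(1) 0 ∈ H? Yes
(2) Closure: for all a,b ∈ H, (a+b) mod 40 ∈ H? No  [counterexample: 20 + 30 = 10 ∉ H]
(3) Inverses: for all a ∈ H, -a mod 40 ∈ H? No

No, H is not a subgroup of ℤ_40


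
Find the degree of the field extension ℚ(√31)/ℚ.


√31 has minimal polynomial x² - 31 (irreducible over ℚ since 31 is squarefree)

[ℚ(√31)/ℚ] = 2


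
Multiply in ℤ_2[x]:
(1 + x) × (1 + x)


Expand and collect like terms; reduce coefficients mod 2:
x^0: 1·1 = 1 ≡ 1 (mod 2)
x^1: 1·1 + 1·1 = 2 ≡ 0 (mod 2)
x^2: 1·1 = 1 ≡ 1 (mod 2)
Result: 1 + x^2

f · g = 1 + x^2


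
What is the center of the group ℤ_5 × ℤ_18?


Z(G) = {g ∈ G | gx = xg for all x ∈ G}
Direct product of abelian groups is abelian, so Z(G) = G

Z(ℤ_5 × ℤ_18) = ℤ_5 × ℤ_18


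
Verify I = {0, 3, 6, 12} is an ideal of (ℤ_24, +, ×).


Check ideal conditions for I = {0, 3, 6, 12} in ℤ_24:
(1) I is an additive subgroup? No
(2) For r ∈ ℤ_24 and a ∈ I: r·a ∈ I? No  [counterexample: r=3, a=3, r·a mod 24 = 9 ∉ I]

No, I is not an ideal of ℤ_24


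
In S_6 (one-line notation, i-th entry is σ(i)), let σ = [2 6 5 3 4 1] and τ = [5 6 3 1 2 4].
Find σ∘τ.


σ∘τ: apply τ first, then σ
1 →τ 5 →σ 4
2 →τ 6 →σ 1
3 →τ 3 →σ 5
4 →τ 1 →σ 2
5 →τ 2 →σ 6
6 →τ 4 →σ 3

σ∘τ = [4 1 5 2 6 3]


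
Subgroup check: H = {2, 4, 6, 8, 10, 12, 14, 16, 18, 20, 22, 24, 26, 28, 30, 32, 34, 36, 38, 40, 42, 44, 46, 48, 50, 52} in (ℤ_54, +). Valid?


Subgroup test for H = {2, 4, 6, 8, 10, 12, 14, 16, 18, 20, 22, 24, 26, 28, 30, 32, 34, 36, 38, 40, 42, 44, 46, 48, 50, 52} in (ℤ_54, +):
(1) 0 ∈ H? No
(2) Closure: for all a,b ∈ H, (a+b) mod 54 ∈ H? No  [counterexample: 2 + 52 = 0 ∉ H]
(3) Inverses: for all a ∈ H, -a mod 54 ∈ H? Yes

No, H is not a subgroup of ℤ_54


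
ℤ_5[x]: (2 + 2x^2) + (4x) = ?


Add coefficients mod 5:
x^0: 2 + 0 = 2 (mod 5)
x^1: 0 + 4 = 4 (mod 5)
x^2: 2 + 0 = 2 (mod 5)
Result: 2 + 4x + 2x^2

f + g = 2 + 4x + 2x^2


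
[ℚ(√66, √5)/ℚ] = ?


[ℚ(√66,√5):ℚ] = [ℚ(√66,√5):ℚ(√66)]·[ℚ(√66):ℚ] = 2·2 = 4

[ℚ(√66, √5)/ℚ] = 4


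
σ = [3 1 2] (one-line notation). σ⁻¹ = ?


To find σ⁻¹, swap domain and range:
σ(1) = 3 → σ⁻¹(3) = 1
σ(2) = 1 → σ⁻¹(1) = 2
σ(3) = 2 → σ⁻¹(2) = 3

σ⁻¹ = [2 3 1]


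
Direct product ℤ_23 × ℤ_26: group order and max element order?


|ℤ_23 × ℤ_26| = 23 × 26 = 598
Max element order = lcm(23,26) = 598
Cyclic? Yes (gcd=1)

|ℤ_23×ℤ_26| = 598, max element order = 598


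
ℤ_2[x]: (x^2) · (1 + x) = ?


Expand and collect like terms; reduce coefficients mod 2:
x^0: 0·1 = 0 ≡ 0 (mod 2)
x^1: 0·1 + 0·1 = 0 ≡ 0 (mod 2)
x^2: 0·1 + 1·1 = 1 ≡ 1 (mod 2)
x^3: 1·1 = 1 ≡ 1 (mod 2)
Result: x^2 + x^3

f · g = x^2 + x^3


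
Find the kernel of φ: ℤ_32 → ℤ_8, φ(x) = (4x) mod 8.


Kernel = preimage of identity
ker(φ) = {x ∈ ℤ_32 : 4x ≡ 0 (mod 8)}. Since 8 | 32, φ is well-defined. The kernel is the cyclic subgroup ⟨2⟩ of ℤ_32 (order 16), i.e. {0, 2, 4, 6, 8, 10, 12, 14, 16, 18, 20, 22, 24, 26, 28, 30}

ker(φ) = {0, 2, 4, 6, 8, 10, 12, 14, 16, 18, 20, 22, 24, 26, 28, 30}


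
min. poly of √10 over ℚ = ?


√10 satisfies x² - 10 = 0, irreducible over ℚ since 10 is squarefree

Minimal polynomial: x² - 10


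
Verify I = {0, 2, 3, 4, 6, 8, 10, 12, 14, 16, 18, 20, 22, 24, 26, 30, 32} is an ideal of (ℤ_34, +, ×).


Check ideal conditions for I = {0, 2, 3, 4, 6, 8, 10, 12, 14, 16, 18, 20, 22, 24, 26, 30, 32} in ℤ_34:
(1) I is an additive subgroup? No
(2) For r ∈ ℤ_34 and a ∈ I: r·a ∈ I? No  [counterexample: r=2, a=14, r·a mod 34 = 28 ∉ I]

No, I is not an ideal of ℤ_34


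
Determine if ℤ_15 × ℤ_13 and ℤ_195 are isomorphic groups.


Comparing ℤ_15 × ℤ_13 and ℤ_195:
gcd(15,13) = 1, so ℤ_15 × ℤ_13 ≅ ℤ_195 (CRT)

Yes, ℤ_15 × ℤ_13 ≅ ℤ_195


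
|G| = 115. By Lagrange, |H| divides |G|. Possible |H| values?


Lagrange's theorem: |H| divides |G|
|G| = 115
Divisors of 115: 1, 5, 23, 115

Possible subgroup orders: {1, 5, 23, 115}


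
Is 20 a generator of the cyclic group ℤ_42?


g generates ℤ_n iff gcd(g, n) = 1
gcd(20, 42) = 2
Since gcd = 2 ≠ 1, ⟨20⟩ has order 21 < 42, so 20 is not a generator.

No, 20 does not generate ℤ_42


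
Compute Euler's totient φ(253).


Factor n: 253 = 11 × 23
φ(n) = n · ∏(1 - 1/p) over distinct primes p | n
φ(253) = 253 · (1 - 1/11) · (1 - 1/23) = 220

φ(253) = 220


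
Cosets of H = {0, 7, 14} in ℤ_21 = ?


H = {0, 7, 14}, |H| = 3
Number of cosets = |G|/|H| = 21/3 = 7
0 + H = {0, 7, 14}
1 + H = {1, 8, 15}
2 + H = {2, 9, 16}
3 + H = {3, 10, 17}
4 + H = {4, 11, 18}
5 + H = {5, 12, 19}
6 + H = {6, 13, 20}

Cosets: 0+H={0,7,14}; 1+H={1,8,15}; 2+H={2,9,16}; 3+H={3,10,17}; 4+H={4,11,18}; 5+H={5,12,19}; 6+H={6,13,20}


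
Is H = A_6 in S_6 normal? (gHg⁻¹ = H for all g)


H = A_6 in S_6
A_6 has index 2 in S_6, and every subgroup of index 2 is normal

Yes, normal subgroup


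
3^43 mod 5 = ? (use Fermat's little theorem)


Fermat's little theorem: if p is prime and gcd(a,p)=1, then a^(p-1) ≡ 1 (mod p)
p = 5 is prime, gcd(3,5) = 1
Reduce exponent: 43 mod 4 = 3
So 3^43 ≡ 3^3 (mod 5)
3^3 mod 5 = 2

3^43 ≡ 2 (mod 5)


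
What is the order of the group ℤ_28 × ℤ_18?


|A × B| = |A| · |B|
|ℤ_28 × ℤ_18| = 28 × 18 = 504

|ℤ_28 × ℤ_18| = 504


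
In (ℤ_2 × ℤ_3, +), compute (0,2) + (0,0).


Operation: componentwise addition mod (2, 3)
(0,2) + (0,0) = ((a₁+b₁) mod 2, (a₂+b₂) mod 3) with a = (0,2), b = (0,0)

(0,2) + (0,0) = (0,2)


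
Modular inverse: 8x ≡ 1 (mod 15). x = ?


Use the extended Euclidean algorithm to write 1 = 8·s + 15·t; then s mod 15 is the inverse.
Euclidean algorithm:
  8 = 0·15 + 8
  15 = 1·8 + 7
  8 = 1·7 + 1
  7 = 7·1 + 0
gcd(8,15) = 1
Back-substitution gives: 8·(2) + 15·(-1) = 1
So 8⁻¹ ≡ 2 ≡ 2 (mod 15)
Check: 8 × 2 = 16 ≡ 1 (mod 15) ✓

8⁻¹ ≡ 2 (mod 15)


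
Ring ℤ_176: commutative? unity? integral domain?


ℤ_176 is a commutative ring with unity 1; 176 = 2×88 is composite, so 2·88 ≡ 0 gives zero divisors (not an integral domain)
Commutative: Yes
Integral domain: No
Has unity: Yes

ℤ_176: Commutative=Yes, Unity=Yes


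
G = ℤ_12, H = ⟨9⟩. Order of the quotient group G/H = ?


|⟨9⟩| = n / gcd(9, 12) = 12 / 3 = 4
H is normal (ℤ_12 is abelian).
|G/H| = |G| / |H| = 12 / 4 = 3

|G/H| = 3


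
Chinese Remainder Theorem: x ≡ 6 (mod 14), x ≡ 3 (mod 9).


m₁ = 14, m₂ = 9, gcd = 1, so CRT applies. M = m₁·m₂ = 126
Let M₁ = M/m₁ = 9, M₂ = M/m₂ = 14
Find y₁ ≡ M₁⁻¹ (mod m₁): 9⁻¹ ≡ 11 (mod 14)
Find y₂ ≡ M₂⁻¹ (mod m₂): 14⁻¹ ≡ 2 (mod 9)
x = a₁·M₁·y₁ + a₂·M₂·y₂ = 6·9·11 + 3·14·2 = 678
Reduce mod 126: x ≡ 48
Check: 48 mod 14 = 6 ✓, 48 mod 9 = 3 ✓

x ≡ 48 (mod 126)


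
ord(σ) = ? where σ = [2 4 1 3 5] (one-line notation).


Cycle decomposition: (1 2 4 3)
Cycle lengths: 4
Order = lcm(4) = 4

ord(σ) = 4


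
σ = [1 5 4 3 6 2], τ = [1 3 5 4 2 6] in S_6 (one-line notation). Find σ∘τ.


σ∘τ: apply τ first, then σ
1 →τ 1 →σ 1
2 →τ 3 →σ 4
3 →τ 5 →σ 6
4 →τ 4 →σ 3
5 →τ 2 →σ 5
6 →τ 6 →σ 2

σ∘τ = [1 4 6 3 5 2]


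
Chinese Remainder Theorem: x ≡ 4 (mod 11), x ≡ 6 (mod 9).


m₁ = 11, m₂ = 9, gcd = 1, so CRT applies. M = m₁·m₂ = 99
Let M₁ = M/m₁ = 9, M₂ = M/m₂ = 11
Find y₁ ≡ M₁⁻¹ (mod m₁): 9⁻¹ ≡ 5 (mod 11)
Find y₂ ≡ M₂⁻¹ (mod m₂): 11⁻¹ ≡ 5 (mod 9)
x = a₁·M₁·y₁ + a₂·M₂·y₂ = 4·9·5 + 6·11·5 = 510
Reduce mod 99: x ≡ 15
Check: 15 mod 11 = 4 ✓, 15 mod 9 = 6 ✓

x ≡ 15 (mod 99)


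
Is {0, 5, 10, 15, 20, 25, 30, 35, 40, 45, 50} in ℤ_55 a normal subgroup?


H = {0, 5, 10, 15, 20, 25, 30, 35, 40, 45, 50} in ℤ_55
ℤ_55 is abelian; every subgroup of an abelian group is normal

Yes, normal subgroup


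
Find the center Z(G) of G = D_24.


Z(G) = {g ∈ G | gx = xg for all x ∈ G}
For even n, Z(D_n) = {e, r^(n/2)}: the 180° rotation r^12 commutes with every reflection and rotation

Z(D_24) = {e, r^12}


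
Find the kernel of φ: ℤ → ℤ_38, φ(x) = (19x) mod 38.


Kernel = preimage of identity
ker(φ) = {x ∈ ℤ : 19x ≡ 0 (mod 38)}. gcd(19,38) = 19, so 19x ≡ 0 (mod 38) ⟺ x ≡ 0 (mod 38/19 = 2). Hence ker(φ) = 2ℤ

ker(φ) = 2ℤ


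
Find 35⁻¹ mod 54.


Use the extended Euclidean algorithm to write 1 = 35·s + 54·t; then s mod 54 is the inverse.
Euclidean algorithm:
  35 = 0·54 + 35
  54 = 1·35 + 19
  35 = 1·19 + 16
  19 = 1·16 + 3
  16 = 5·3 + 1
  3 = 3·1 + 0
gcd(35,54) = 1
Back-substitution gives: 35·(17) + 54·(-11) = 1
So 35⁻¹ ≡ 17 ≡ 17 (mod 54)
Check: 35 × 17 = 595 ≡ 1 (mod 54) ✓

35⁻¹ ≡ 17 (mod 54)


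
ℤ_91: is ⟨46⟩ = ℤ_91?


g generates ℤ_n iff gcd(g, n) = 1
gcd(46, 91) = 1
Since gcd = 1, 46 is a generator.

Yes, 46 generates ℤ_91


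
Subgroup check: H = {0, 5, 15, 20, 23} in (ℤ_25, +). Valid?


Subgroup test for H = {0, 5, 15, 20, 23} in (ℤ_25, +):
(1) 0 ∈ H? Yes
(2) Closure: for all a,b ∈ H, (a+b) mod 25 ∈ H? No  [counterexample: 5 + 5 = 10 ∉ H]
(3) Inverses: for all a ∈ H, -a mod 25 ∈ H? No

No, H is not a subgroup of ℤ_25


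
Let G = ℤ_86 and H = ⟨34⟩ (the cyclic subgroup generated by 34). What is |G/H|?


|⟨34⟩| = n / gcd(34, 86) = 86 / 2 = 43
H is normal (ℤ_86 is abelian).
|G/H| = |G| / |H| = 86 / 43 = 2

|G/H| = 2


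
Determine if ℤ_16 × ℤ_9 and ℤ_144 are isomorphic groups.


Comparing ℤ_16 × ℤ_9 and ℤ_144:
gcd(16,9) = 1, so ℤ_16 × ℤ_9 ≅ ℤ_144 (CRT)

Yes, ℤ_16 × ℤ_9 ≅ ℤ_144


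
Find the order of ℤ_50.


ℤ_n has n elements.

|ℤ_50| = 50


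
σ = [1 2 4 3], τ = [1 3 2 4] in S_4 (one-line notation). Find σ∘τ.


σ∘τ: apply τ first, then σ
1 →τ 1 →σ 1
2 →τ 3 →σ 4
3 →τ 2 →σ 2
4 →τ 4 →σ 3

σ∘τ = [1 4 2 3]


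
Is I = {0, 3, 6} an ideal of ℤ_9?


Check ideal conditions for I = {0, 3, 6} in ℤ_9:
(1) I is an additive subgroup? Yes
(2) For r ∈ ℤ_9 and a ∈ I: r·a ∈ I? Yes

Yes, I is an ideal of ℤ_9


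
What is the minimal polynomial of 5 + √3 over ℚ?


Let α = 5 + √3. Then α - 5 = √3, so (α - 5)² = 3, giving α² - 10α + 22 = 0. Degree 2 and α ∉ ℚ, so this is the minimal polynomial.

Minimal polynomial: x² - 10x + 22


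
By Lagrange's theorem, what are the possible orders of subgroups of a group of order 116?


Lagrange's theorem: |H| divides |G|
|G| = 116
Divisors of 116: 1, 2, 4, 29, 58, 116

Possible subgroup orders: {1, 2, 4, 29, 58, 116}


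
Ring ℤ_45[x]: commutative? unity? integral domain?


ℤ_45 has zero divisors (3·15 ≡ 0), and these lift to constant zero divisors in ℤ_45[x]; so not an integral domain
Commutative: Yes
Integral domain: No
Has unity: Yes

ℤ_45[x]: Commutative=Yes, Unity=Yes


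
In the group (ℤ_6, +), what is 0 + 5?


Operation: addition mod 6
0 + 5 = (a + b) mod 6 with a = 0, b = 5

0 + 5 = 5


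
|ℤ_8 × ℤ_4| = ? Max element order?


|ℤ_8 × ℤ_4| = 8 × 4 = 32
Max element order = lcm(8,4) = 8
Cyclic? No (gcd=4)

|ℤ_8×ℤ_4| = 32, max element order = 8


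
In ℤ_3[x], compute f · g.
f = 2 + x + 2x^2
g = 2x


Expand and collect like terms; reduce coefficients mod 3:
x^0: 2·0 = 0 ≡ 0 (mod 3)
x^1: 2·2 + 1·0 = 4 ≡ 1 (mod 3)
x^2: 1·2 + 2·0 = 2 ≡ 2 (mod 3)
x^3: 2·2 = 4 ≡ 1 (mod 3)
Result: x + 2x^2 + x^3

f · g = x + 2x^2 + x^3


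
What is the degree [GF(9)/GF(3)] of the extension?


GF(9) = GF(3^2), so the extension degree is 2

[GF(9)/GF(3)] = 2


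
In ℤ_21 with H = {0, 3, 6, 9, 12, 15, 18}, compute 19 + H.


19 + H = {19 + h (mod 21) : h ∈ H}
19+0=19, 19+3=1, 19+6=4, 19+9=7, 19+12=10, 19+15=13, 19+18=16
19 + H = {1, 4, 7, 10, 13, 16, 19} = 1 + H

19 + H = {1, 4, 7, 10, 13, 16, 19}


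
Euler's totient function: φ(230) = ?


Factor n: 230 = 2 × 5 × 23
φ(n) = n · ∏(1 - 1/p) over distinct primes p | n
φ(230) = 230 · (1 - 1/2) · (1 - 1/5) · (1 - 1/23) = 88

φ(230) = 88


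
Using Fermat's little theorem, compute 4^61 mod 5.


Fermat's little theorem: if p is prime and gcd(a,p)=1, then a^(p-1) ≡ 1 (mod p)
p = 5 is prime, gcd(4,5) = 1
Reduce exponent: 61 mod 4 = 1
So 4^61 ≡ 4^1 (mod 5)
4^1 mod 5 = 4

4^61 ≡ 4 (mod 5)


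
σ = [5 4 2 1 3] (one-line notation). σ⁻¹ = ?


To find σ⁻¹, swap domain and range:
σ(1) = 5 → σ⁻¹(5) = 1
σ(2) = 4 → σ⁻¹(4) = 2
σ(3) = 2 → σ⁻¹(2) = 3
σ(4) = 1 → σ⁻¹(1) = 4
σ(5) = 3 → σ⁻¹(3) = 5

σ⁻¹ = [4 3 5 2 1]


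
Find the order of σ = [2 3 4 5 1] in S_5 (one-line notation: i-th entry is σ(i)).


Cycle decomposition: (1 2 3 4 5)
Cycle lengths: 5
Order = lcm(5) = 5

ord(σ) = 5


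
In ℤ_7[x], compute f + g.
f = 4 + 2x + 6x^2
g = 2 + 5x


Add coefficients mod 7:
x^0: 4 + 2 = 6 (mod 7)
x^1: 2 + 5 = 0 (mod 7)
x^2: 6 + 0 = 6 (mod 7)
Result: 6 + 6x^2

f + g = 6 + 6x^2


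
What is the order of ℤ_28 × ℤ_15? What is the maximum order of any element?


|ℤ_28 × ℤ_15| = 28 × 15 = 420
Max element order = lcm(28,15) = 420
Cyclic? Yes (gcd=1)

|ℤ_28×ℤ_15| = 420, max element order = 420


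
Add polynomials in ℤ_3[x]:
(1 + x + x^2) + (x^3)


Add coefficients mod 3:
x^0: 1 + 0 = 1 (mod 3)
x^1: 1 + 0 = 1 (mod 3)
x^2: 1 + 0 = 1 (mod 3)
x^3: 0 + 1 = 1 (mod 3)
Result: 1 + x + x^2 + x^3

f + g = 1 + x + x^2 + x^3


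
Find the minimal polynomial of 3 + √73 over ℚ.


Let α = 3 + √73. Then α - 3 = √73, so (α - 3)² = 73, giving α² - 6α - 64 = 0. Degree 2 and α ∉ ℚ, so this is the minimal polynomial.

Minimal polynomial: x² - 6x - 64


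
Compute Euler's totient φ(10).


φ(n) = count of k ∈ {1,...,n} with gcd(k,n)=1
Coprimes to 10: {1, 3, 7, 9}
Count: 4

φ(10) = 4


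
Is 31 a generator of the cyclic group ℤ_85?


g generates ℤ_n iff gcd(g, n) = 1
gcd(31, 85) = 1
Since gcd = 1, 31 is a generator.

Yes, 31 generates ℤ_85


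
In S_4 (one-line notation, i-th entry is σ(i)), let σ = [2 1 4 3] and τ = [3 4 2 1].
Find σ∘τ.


σ∘τ: apply τ first, then σ
1 →τ 3 →σ 4
2 →τ 4 →σ 3
3 →τ 2 →σ 1
4 →τ 1 →σ 2

σ∘τ = [4 3 1 2]


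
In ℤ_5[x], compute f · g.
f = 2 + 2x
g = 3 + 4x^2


Expand and collect like terms; reduce coefficients mod 5:
x^0: 2·3 = 6 ≡ 1 (mod 5)
x^1: 2·0 + 2·3 = 6 ≡ 1 (mod 5)
x^2: 2·4 + 2·0 = 8 ≡ 3 (mod 5)
x^3: 2·4 = 8 ≡ 3 (mod 5)
Result: 1 + x + 3x^2 + 3x^3

f · g = 1 + x + 3x^2 + 3x^3


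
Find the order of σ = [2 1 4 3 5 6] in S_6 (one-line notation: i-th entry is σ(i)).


Cycle decomposition: (1 2) (3 4)
Cycle lengths: 2, 2
Order = lcm(2, 2) = 2

ord(σ) = 2


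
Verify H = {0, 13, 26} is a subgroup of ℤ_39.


Subgroup test for H = {0, 13, 26} in (ℤ_39, +):
(1) 0 ∈ H? Yes
(2) Closure: for all a,b ∈ H, (a+b) mod 39 ∈ H? Yes
(3) Inverses: for all a ∈ H, -a mod 39 ∈ H? Yes

Yes, H is a subgroup of ℤ_39


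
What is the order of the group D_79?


|D_n| = 2n (n rotations and n reflections)
|D_79| = 2×79 = 158

|D_79| = 158


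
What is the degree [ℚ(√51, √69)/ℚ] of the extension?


[ℚ(√51,√69):ℚ] = [ℚ(√51,√69):ℚ(√51)]·[ℚ(√51):ℚ] = 2·2 = 4

[ℚ(√51, √69)/ℚ] = 4


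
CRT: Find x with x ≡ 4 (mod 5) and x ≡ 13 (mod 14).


m₁ = 5, m₂ = 14, gcd = 1, so CRT applies. M = m₁·m₂ = 70
Let M₁ = M/m₁ = 14, M₂ = M/m₂ = 5
Find y₁ ≡ M₁⁻¹ (mod m₁): 14⁻¹ ≡ 4 (mod 5)
Find y₂ ≡ M₂⁻¹ (mod m₂): 5⁻¹ ≡ 3 (mod 14)
x = a₁·M₁·y₁ + a₂·M₂·y₂ = 4·14·4 + 13·5·3 = 419
Reduce mod 70: x ≡ 69
Check: 69 mod 5 = 4 ✓, 69 mod 14 = 13 ✓

x ≡ 69 (mod 70)


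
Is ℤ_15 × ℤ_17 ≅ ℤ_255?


Comparing ℤ_15 × ℤ_17 and ℤ_255:
gcd(15,17) = 1, so ℤ_15 × ℤ_17 ≅ ℤ_255 (CRT)

Yes, ℤ_15 × ℤ_17 ≅ ℤ_255


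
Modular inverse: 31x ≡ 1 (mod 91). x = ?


Use the extended Euclidean algorithm to write 1 = 31·s + 91·t; then s mod 91 is the inverse.
Euclidean algorithm:
  31 = 0·91 + 31
  91 = 2·31 + 29
  31 = 1·29 + 2
  29 = 14·2 + 1
  2 = 2·1 + 0
gcd(31,91) = 1
Back-substitution gives: 31·(-44) + 91·(15) = 1
So 31⁻¹ ≡ -44 ≡ 47 (mod 91)
Check: 31 × 47 = 1457 ≡ 1 (mod 91) ✓

31⁻¹ ≡ 47 (mod 91)


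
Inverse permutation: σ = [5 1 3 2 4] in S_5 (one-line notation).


To find σ⁻¹, swap domain and range:
σ(1) = 5 → σ⁻¹(5) = 1
σ(2) = 1 → σ⁻¹(1) = 2
σ(3) = 3 → σ⁻¹(3) = 3
σ(4) = 2 → σ⁻¹(2) = 4
σ(5) = 4 → σ⁻¹(4) = 5

σ⁻¹ = [2 4 3 5 1]


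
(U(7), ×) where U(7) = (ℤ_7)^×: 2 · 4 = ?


Operation: multiplication mod 7
2 · 4 = (a × b) mod 7 with a = 2, b = 4

2 · 4 = 1


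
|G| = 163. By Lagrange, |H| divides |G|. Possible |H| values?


Lagrange's theorem: |H| divides |G|
|G| = 163
Divisors of 163: 1, 163

Possible subgroup orders: {1, 163}


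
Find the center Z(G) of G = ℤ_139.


Z(G) = {g ∈ G | gx = xg for all x ∈ G}
ℤ_139 is abelian, so Z(G) = G

Z(ℤ_139) = ℤ_139


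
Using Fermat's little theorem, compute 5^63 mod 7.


Fermat's little theorem: if p is prime and gcd(a,p)=1, then a^(p-1) ≡ 1 (mod p)
p = 7 is prime, gcd(5,7) = 1
Reduce exponent: 63 mod 6 = 3
So 5^63 ≡ 5^3 (mod 7)
5^3 mod 7 = 6

5^63 ≡ 6 (mod 7)


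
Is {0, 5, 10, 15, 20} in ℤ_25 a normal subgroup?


H = {0, 5, 10, 15, 20} in ℤ_25
ℤ_25 is abelian; every subgroup of an abelian group is normal

Yes, normal subgroup


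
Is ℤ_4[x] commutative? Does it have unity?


ℤ_4 has zero divisors (2·2 ≡ 0), and these lift to constant zero divisors in ℤ_4[x]; so not an integral domain
Commutative: Yes
Integral domain: No
Has unity: Yes

ℤ_4[x]: Commutative=Yes, Unity=Yes


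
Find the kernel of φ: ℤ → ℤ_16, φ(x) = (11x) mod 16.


Kernel = preimage of identity
ker(φ) = {x ∈ ℤ : 11x ≡ 0 (mod 16)}. gcd(11,16) = 1, so 11x ≡ 0 (mod 16) ⟺ x ≡ 0 (mod 16/1 = 16). Hence ker(φ) = 16ℤ

ker(φ) = 16ℤ


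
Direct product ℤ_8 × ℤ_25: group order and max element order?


|ℤ_8 × ℤ_25| = 8 × 25 = 200
Max element order = lcm(8,25) = 200
Cyclic? Yes (gcd=1)

|ℤ_8×ℤ_25| = 200, max element order = 200


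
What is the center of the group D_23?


Z(G) = {g ∈ G | gx = xg for all x ∈ G}
For odd n, Z(D_n) = {e}: no nontrivial rotation commutes with all reflections

Z(D_23) = {e}


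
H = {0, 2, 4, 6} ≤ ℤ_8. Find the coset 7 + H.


7 + H = {7 + h (mod 8) : h ∈ H}
7+0=7, 7+2=1, 7+4=3, 7+6=5
7 + H = {1, 3, 5, 7} = 1 + H

7 + H = {1, 3, 5, 7}


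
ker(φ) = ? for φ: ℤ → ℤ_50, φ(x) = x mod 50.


Kernel = preimage of identity
ker(φ) = {x ∈ ℤ : x ≡ 0 (mod 50)} = 50ℤ = {0, ±50, ±100, ...}

ker(φ) = 50ℤ


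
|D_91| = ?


|D_n| = 2n (n rotations and n reflections)
|D_91| = 2×91 = 182

|D_91| = 182


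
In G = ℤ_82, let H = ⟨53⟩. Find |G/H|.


|⟨53⟩| = n / gcd(53, 82) = 82 / 1 = 82
H is normal (ℤ_82 is abelian).
|G/H| = |G| / |H| = 82 / 82 = 1

|G/H| = 1


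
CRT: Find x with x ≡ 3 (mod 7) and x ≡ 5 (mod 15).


m₁ = 7, m₂ = 15, gcd = 1, so CRT applies. M = m₁·m₂ = 105
Let M₁ = M/m₁ = 15, M₂ = M/m₂ = 7
Find y₁ ≡ M₁⁻¹ (mod m₁): 15⁻¹ ≡ 1 (mod 7)
Find y₂ ≡ M₂⁻¹ (mod m₂): 7⁻¹ ≡ 13 (mod 15)
x = a₁·M₁·y₁ + a₂·M₂·y₂ = 3·15·1 + 5·7·13 = 500
Reduce mod 105: x ≡ 80
Check: 80 mod 7 = 3 ✓, 80 mod 15 = 5 ✓

x ≡ 80 (mod 105)


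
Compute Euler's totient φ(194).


Factor n: 194 = 2 × 97
φ(n) = n · ∏(1 - 1/p) over distinct primes p | n
φ(194) = 194 · (1 - 1/2) · (1 - 1/97) = 96

φ(194) = 96


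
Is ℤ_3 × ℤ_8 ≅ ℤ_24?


Comparing ℤ_3 × ℤ_8 and ℤ_24:
gcd(3,8) = 1, so ℤ_3 × ℤ_8 ≅ ℤ_24 (CRT)

Yes, ℤ_3 × ℤ_8 ≅ ℤ_24


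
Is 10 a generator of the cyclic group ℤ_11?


g generates ℤ_n iff gcd(g, n) = 1
gcd(10, 11) = 1
Since gcd = 1, 10 is a generator.

Yes, 10 generates ℤ_11


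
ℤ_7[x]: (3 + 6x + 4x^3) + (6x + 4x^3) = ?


Add coefficients mod 7:
x^0: 3 + 0 = 3 (mod 7)
x^1: 6 + 6 = 5 (mod 7)
x^2: 0 + 0 = 0 (mod 7)
x^3: 4 + 4 = 1 (mod 7)
Result: 3 + 5x + x^3

f + g = 3 + 5x + x^3


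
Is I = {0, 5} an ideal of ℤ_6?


Check ideal conditions for I = {0, 5} in ℤ_6:
(1) I is an additive subgroup? No
(2) For r ∈ ℤ_6 and a ∈ I: r·a ∈ I? No  [counterexample: r=2, a=5, r·a mod 6 = 4 ∉ I]

No, I is not an ideal of ℤ_6


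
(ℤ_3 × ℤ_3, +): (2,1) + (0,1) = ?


Operation: componentwise addition mod (3, 3)
(2,1) + (0,1) = ((a₁+b₁) mod 3, (a₂+b₂) mod 3) with a = (2,1), b = (0,1)

(2,1) + (0,1) = (2,2)


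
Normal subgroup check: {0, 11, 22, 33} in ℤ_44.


H = {0, 11, 22, 33} in ℤ_44
ℤ_44 is abelian; every subgroup of an abelian group is normal

Yes, normal subgroup


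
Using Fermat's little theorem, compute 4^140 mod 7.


Fermat's little theorem: if p is prime and gcd(a,p)=1, then a^(p-1) ≡ 1 (mod p)
p = 7 is prime, gcd(4,7) = 1
Reduce exponent: 140 mod 6 = 2
So 4^140 ≡ 4^2 (mod 7)
4^2 mod 7 = 2

4^140 ≡ 2 (mod 7)


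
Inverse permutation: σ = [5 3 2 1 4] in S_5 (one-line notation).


To find σ⁻¹, swap domain and range:
σ(1) = 5 → σ⁻¹(5) = 1
σ(2) = 3 → σ⁻¹(3) = 2
σ(3) = 2 → σ⁻¹(2) = 3
σ(4) = 1 → σ⁻¹(1) = 4
σ(5) = 4 → σ⁻¹(4) = 5

σ⁻¹ = [4 3 2 5 1]


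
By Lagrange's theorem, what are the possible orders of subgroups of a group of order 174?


Lagrange's theorem: |H| divides |G|
|G| = 174
Divisors of 174: 1, 2, 3, 6, 29, 58, 87, 174

Possible subgroup orders: {1, 2, 3, 6, 29, 58, 87, 174}


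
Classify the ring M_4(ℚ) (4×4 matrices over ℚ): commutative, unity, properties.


Matrix multiplication is non-commutative for n ≥ 2; the identity matrix I is the unity; singular matrices give zero divisors, so not an integral domain
Commutative: No
Integral domain: No
Has unity: Yes

M_4(ℚ) (4×4 matrices over ℚ): Commutative=No, Unity=Yes


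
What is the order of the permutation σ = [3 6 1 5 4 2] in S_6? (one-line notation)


Cycle decomposition: (1 3) (2 6) (4 5)
Cycle lengths: 2, 2, 2
Order = lcm(2, 2, 2) = 2

ord(σ) = 2
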